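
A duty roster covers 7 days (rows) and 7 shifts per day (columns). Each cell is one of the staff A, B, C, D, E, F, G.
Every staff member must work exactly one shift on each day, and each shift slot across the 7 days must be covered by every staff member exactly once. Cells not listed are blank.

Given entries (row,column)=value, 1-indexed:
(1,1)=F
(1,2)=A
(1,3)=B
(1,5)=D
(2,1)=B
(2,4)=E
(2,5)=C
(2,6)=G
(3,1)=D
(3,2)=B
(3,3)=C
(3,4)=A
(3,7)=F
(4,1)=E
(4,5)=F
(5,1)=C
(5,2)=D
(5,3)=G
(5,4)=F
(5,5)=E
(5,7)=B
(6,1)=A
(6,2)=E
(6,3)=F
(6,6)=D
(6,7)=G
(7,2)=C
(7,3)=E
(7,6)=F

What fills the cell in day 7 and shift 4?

B

Day 2, shift 2: day 2 has {B, C, E, G} and shift 2 has {A, B, C, D, E}, leaving only F.
Day 3, shift 5: day 3 has {A, B, C, D, F} and shift 5 has {C, D, E, F}, leaving only G.
Day 3, shift 6: day 3 has {A, B, C, D, F, G} and shift 6 has {D, F, G}, leaving only E.
Day 1, shift 6: day 1 has {A, B, D, F} and shift 6 has {D, E, F, G}, leaving only C.
Day 1, shift 4: day 1 has {A, B, C, D, F} and shift 4 has {A, E, F}, leaving only G.
Day 1, shift 7: day 1 has {A, B, C, D, F, G} and shift 7 has {B, F, G}, leaving only E.
Day 4, shift 2: day 4 has {E, F} and shift 2 has {A, B, C, D, E, F}, leaving only G.
Day 5, shift 6: day 5 has {B, C, D, E, F, G} and shift 6 has {C, D, E, F, G}, leaving only A.
Day 4, shift 6: day 4 has {E, F, G} and shift 6 has {A, C, D, E, F, G}, leaving only B.
Day 6, shift 5: day 6 has {A, D, E, F, G} and shift 5 has {C, D, E, F, G}, leaving only B.
Day 6, shift 4: day 6 has {A, B, D, E, F, G} and shift 4 has {A, E, F, G}, leaving only C.
Day 4, shift 4: day 4 has {B, E, F, G} and shift 4 has {A, C, E, F, G}, leaving only D.
Day 7 already has {C, E, F} and shift 4 already has {A, C, D, E, F, G}, so day 7, shift 4 must be B.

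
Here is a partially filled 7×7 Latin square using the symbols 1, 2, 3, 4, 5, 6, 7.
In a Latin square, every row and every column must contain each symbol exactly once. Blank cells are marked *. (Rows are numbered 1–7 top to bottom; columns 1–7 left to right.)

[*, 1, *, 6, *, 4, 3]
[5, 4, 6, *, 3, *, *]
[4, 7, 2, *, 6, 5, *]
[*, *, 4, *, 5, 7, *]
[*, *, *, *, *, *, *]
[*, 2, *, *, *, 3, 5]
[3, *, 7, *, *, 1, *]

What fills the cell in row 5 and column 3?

3

Row 1, column 3: row 1 has {1, 3, 4, 6} and column 3 has {2, 4, 6, 7}, leaving only 5.
Row 2, column 6: row 2 has {3, 4, 5, 6} and column 6 has {1, 3, 4, 5, 7}, leaving only 2.
Row 3, column 7: row 3 has {2, 4, 5, 6, 7} and column 7 has {3, 5}, leaving only 1.
Row 2, column 7: row 2 has {2, 3, 4, 5, 6} and column 7 has {1, 3, 5}, leaving only 7.
Row 2, column 4: row 2 has {2, 3, 4, 5, 6, 7} and column 4 has {6}, leaving only 1.
Row 3, column 4: row 3 has {1, 2, 4, 5, 6, 7} and column 4 has {1, 6}, leaving only 3.
Row 4, column 4: row 4 has {4, 5, 7} and column 4 has {1, 3, 6}, leaving only 2.
Row 4, column 7: row 4 has {2, 4, 5, 7} and column 7 has {1, 3, 5, 7}, leaving only 6.
Row 4, column 1: row 4 has {2, 4, 5, 6, 7} and column 1 has {3, 4, 5}, leaving only 1.
Row 4, column 2: row 4 has {1, 2, 4, 5, 6, 7} and column 2 has {1, 2, 4, 7}, leaving only 3.
Row 5, column 6: row 5 has {} and column 6 has {1, 2, 3, 4, 5, 7}, leaving only 6.
Row 5, column 2: row 5 has {6} and column 2 has {1, 2, 3, 4, 7}, leaving only 5.
Row 6, column 3: row 6 has {2, 3, 5} and column 3 has {2, 4, 5, 6, 7}, leaving only 1.
Row 5 already has {5, 6} and column 3 already has {1, 2, 4, 5, 6, 7}, so row 5, column 3 must be 3.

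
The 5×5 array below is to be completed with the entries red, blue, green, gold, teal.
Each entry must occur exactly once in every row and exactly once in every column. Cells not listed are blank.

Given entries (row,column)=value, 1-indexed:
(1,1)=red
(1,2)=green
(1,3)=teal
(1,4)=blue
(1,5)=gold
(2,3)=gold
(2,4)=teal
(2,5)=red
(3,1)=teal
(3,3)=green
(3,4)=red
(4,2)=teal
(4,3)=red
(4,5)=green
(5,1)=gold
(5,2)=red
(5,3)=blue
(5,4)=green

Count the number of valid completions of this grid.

1

Row 2, column 1: eliminating its row and column leaves {blue, green}.
Row 2, column 2: eliminating its row and column leaves {blue}.
Row 3, column 2: eliminating its row and column leaves {blue, gold}.
Row 3, column 5: eliminating its row and column leaves {blue}.
Row 4, column 1: eliminating its row and column leaves {blue}.
Row 4, column 4: eliminating its row and column leaves {gold}.
Row 5, column 5: eliminating its row and column leaves {teal}.
Only one assignment across all blanks avoids any row or column repeat, giving 1 completion.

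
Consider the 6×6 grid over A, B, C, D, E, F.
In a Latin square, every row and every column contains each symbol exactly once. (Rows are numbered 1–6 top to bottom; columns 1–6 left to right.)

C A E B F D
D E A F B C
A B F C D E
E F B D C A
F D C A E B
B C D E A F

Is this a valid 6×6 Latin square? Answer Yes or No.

Each row is a permutation of the 6 symbols, and so is each column.

Yes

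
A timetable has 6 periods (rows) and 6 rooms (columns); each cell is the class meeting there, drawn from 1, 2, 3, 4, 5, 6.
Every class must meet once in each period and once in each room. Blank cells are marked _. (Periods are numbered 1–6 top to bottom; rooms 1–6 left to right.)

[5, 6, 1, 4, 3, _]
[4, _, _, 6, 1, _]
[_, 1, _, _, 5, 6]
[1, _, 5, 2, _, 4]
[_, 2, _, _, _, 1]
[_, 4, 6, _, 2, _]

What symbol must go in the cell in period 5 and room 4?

Period 1, room 6: period 1 has {1, 3, 4, 5, 6} and room 6 has {1, 4, 6}, leaving only 2.
Period 3, room 4: period 3 has {1, 5, 6} and room 4 has {2, 4, 6}, leaving only 3.
Period 5 already has {1, 2} and room 4 already has {2, 3, 4, 6}, so period 5, room 4 must be 5.

5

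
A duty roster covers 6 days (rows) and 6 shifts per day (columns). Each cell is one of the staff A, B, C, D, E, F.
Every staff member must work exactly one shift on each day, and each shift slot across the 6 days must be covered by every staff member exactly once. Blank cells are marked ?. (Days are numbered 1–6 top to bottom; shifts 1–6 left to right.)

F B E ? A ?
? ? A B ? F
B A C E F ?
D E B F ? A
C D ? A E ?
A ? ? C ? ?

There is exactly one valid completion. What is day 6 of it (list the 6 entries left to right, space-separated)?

Day 6, shift 2: day 6 has {A, C} and shift 2 has {A, B, D, E}, leaving only F.
Day 6, shift 3: day 6 has {A, C, F} and shift 3 has {A, B, C, E}, leaving only D.
Day 6, shift 5: day 6 has {A, C, D, F} and shift 5 has {A, E, F}, leaving only B.
Day 6, shift 6: day 6 has {A, B, C, D, F} and shift 6 has {A, F}, leaving only E.
So day 6 reads: A F D C B E.

A F D C B E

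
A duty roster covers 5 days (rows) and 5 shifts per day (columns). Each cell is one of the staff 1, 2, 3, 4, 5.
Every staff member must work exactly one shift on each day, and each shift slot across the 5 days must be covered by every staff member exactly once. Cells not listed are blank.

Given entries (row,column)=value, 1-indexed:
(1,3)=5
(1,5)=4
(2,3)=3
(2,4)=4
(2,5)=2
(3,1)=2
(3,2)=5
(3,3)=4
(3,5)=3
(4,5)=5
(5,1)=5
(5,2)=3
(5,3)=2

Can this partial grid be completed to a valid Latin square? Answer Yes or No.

Day 2, shift 1: day 2 has {2, 3, 4} and shift 1 has {2, 5}, so it must be 1.
Now day 2, shift 2: day 2 together with shift 2 already contain {1, 2, 3, 4, 5} — every symbol — so nothing can go there. The grid has no valid completion.

No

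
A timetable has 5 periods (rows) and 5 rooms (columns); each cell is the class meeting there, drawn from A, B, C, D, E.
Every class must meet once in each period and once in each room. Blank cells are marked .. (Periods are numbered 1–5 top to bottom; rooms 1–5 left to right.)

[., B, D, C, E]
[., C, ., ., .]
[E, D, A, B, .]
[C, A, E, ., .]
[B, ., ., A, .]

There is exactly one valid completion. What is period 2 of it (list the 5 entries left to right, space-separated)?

D C B E A

Period 2, room 3: period 2 has {C} and room 3 has {A, D, E}, leaving only B.
Period 1, room 1: period 1 has {B, C, D, E} and room 1 has {B, C, E}, leaving only A.
Period 2, room 1: period 2 has {B, C} and room 1 has {A, B, C, E}, leaving only D.
Period 2, room 4: period 2 has {B, C, D} and room 4 has {A, B, C}, leaving only E.
Period 2, room 5: period 2 has {B, C, D, E} and room 5 has {E}, leaving only A.
So period 2 reads: D C B E A.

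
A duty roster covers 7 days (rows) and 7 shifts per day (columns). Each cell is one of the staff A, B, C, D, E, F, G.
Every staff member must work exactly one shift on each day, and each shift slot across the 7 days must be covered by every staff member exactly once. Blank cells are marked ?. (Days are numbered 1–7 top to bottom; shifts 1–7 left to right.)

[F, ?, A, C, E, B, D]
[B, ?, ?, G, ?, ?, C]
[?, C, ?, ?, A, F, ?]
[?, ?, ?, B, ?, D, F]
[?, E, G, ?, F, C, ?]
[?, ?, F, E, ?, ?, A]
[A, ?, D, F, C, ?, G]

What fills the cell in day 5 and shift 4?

A

Day 1, shift 2: day 1 has {A, B, C, D, E, F} and shift 2 has {C, E}, leaving only G.
Day 2, shift 3: day 2 has {B, C, G} and shift 3 has {A, D, F, G}, leaving only E.
Day 2, shift 5: day 2 has {B, C, E, G} and shift 5 has {A, C, E, F}, leaving only D.
Day 2, shift 6: day 2 has {B, C, D, E, G} and shift 6 has {B, C, D, F}, leaving only A.
Day 2, shift 2: day 2 has {A, B, C, D, E, G} and shift 2 has {C, E, G}, leaving only F.
Day 3, shift 3: day 3 has {A, C, F} and shift 3 has {A, D, E, F, G}, leaving only B.
Day 3, shift 4: day 3 has {A, B, C, F} and shift 4 has {B, C, E, F, G}, leaving only D.
Day 5 already has {C, E, F, G} and shift 4 already has {B, C, D, E, F, G}, so day 5, shift 4 must be A.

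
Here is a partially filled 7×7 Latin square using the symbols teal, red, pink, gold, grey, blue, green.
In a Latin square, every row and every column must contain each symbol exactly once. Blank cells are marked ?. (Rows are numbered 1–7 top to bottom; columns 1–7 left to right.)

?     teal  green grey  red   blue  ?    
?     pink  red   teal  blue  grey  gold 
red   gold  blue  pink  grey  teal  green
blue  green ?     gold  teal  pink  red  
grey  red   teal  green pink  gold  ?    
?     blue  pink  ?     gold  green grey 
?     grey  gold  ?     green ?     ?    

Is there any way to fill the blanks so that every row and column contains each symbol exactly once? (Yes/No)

Yes

No row or column among the givens repeats a symbol, and propagating forced cells runs into no contradiction.
One valid completion exists (for instance, gold teal green grey red blue pink / green pink red teal blue grey gold / red gold blue pink grey teal green / blue green grey gold teal pink red / grey red teal green pink gold blue / teal blue pink red gold green grey / pink grey gold blue green red teal).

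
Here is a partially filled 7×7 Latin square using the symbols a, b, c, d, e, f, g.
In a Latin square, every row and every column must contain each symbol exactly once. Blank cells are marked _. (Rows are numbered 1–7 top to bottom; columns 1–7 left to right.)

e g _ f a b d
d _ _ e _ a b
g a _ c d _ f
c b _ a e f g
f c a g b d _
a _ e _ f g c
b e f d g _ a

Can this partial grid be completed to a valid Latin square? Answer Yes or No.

Yes

No row or column among the givens repeats a symbol, and propagating forced cells runs into no contradiction.
One valid completion exists (for instance, e g c f a b d / d f g e c a b / g a b c d e f / c b d a e f g / f c a g b d e / a d e b f g c / b e f d g c a).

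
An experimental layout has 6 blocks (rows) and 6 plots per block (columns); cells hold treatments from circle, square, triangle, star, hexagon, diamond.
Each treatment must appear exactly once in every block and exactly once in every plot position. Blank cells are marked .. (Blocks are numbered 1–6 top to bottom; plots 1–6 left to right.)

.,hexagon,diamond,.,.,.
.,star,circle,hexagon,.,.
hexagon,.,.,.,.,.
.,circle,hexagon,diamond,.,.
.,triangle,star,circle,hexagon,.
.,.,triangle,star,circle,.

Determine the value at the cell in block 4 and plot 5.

square

Block 3, plot 3: block 3 has {hexagon} and plot 3 has {circle, triangle, star, hexagon, diamond}, leaving only square.
Block 3, plot 2: block 3 has {square, hexagon} and plot 2 has {circle, triangle, star, hexagon}, leaving only diamond.
Block 3, plot 4: block 3 has {square, hexagon, diamond} and plot 4 has {circle, star, hexagon, diamond}, leaving only triangle.
Block 1, plot 4: block 1 has {hexagon, diamond} and plot 4 has {circle, triangle, star, hexagon, diamond}, leaving only square.
Block 3, plot 5: block 3 has {square, triangle, hexagon, diamond} and plot 5 has {circle, hexagon}, leaving only star.
Block 1, plot 5: block 1 has {square, hexagon, diamond} and plot 5 has {circle, star, hexagon}, leaving only triangle.
Block 4 already has {circle, hexagon, diamond} and plot 5 already has {circle, triangle, star, hexagon}, so block 4, plot 5 must be square.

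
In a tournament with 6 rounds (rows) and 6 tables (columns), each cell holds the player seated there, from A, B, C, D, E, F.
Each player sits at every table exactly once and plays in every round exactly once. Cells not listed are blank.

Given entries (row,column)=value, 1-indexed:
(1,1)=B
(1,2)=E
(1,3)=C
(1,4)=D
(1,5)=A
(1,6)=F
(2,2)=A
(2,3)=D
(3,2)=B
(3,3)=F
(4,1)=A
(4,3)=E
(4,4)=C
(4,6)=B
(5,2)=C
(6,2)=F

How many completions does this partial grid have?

32

Round 2, table 1: eliminating its round and table leaves {C, E, F}.
Round 2, table 4: eliminating its round and table leaves {B, E, F}.
Round 2, table 5: eliminating its round and table leaves {B, C, E, F}.
Round 2, table 6: eliminating its round and table leaves {C, E}.
Round 3, table 1: eliminating its round and table leaves {C, D, E}.
Round 3, table 4: eliminating its round and table leaves {A, E}.
Round 3, table 5: eliminating its round and table leaves {C, D, E}.
Round 3, table 6: eliminating its round and table leaves {A, C, D, E}.
Round 4, table 2: eliminating its round and table leaves {D}.
Round 4, table 5: eliminating its round and table leaves {D, F}.
Round 5, table 1: eliminating its round and table leaves {D, E, F}.
Round 5, table 3: eliminating its round and table leaves {A, B}.
Round 5, table 4: eliminating its round and table leaves {A, B, E, F}.
Round 5, table 5: eliminating its round and table leaves {B, D, E, F}.
Round 5, table 6: eliminating its round and table leaves {A, D, E}.
Round 6, table 1: eliminating its round and table leaves {C, D, E}.
Round 6, table 3: eliminating its round and table leaves {A, B}.
Round 6, table 4: eliminating its round and table leaves {A, B, E}.
Round 6, table 5: eliminating its round and table leaves {B, C, D, E}.
Round 6, table 6: eliminating its round and table leaves {A, C, D, E}.
Enumerating the assignments across these blanks that avoid any round or table repeat gives 32 completions.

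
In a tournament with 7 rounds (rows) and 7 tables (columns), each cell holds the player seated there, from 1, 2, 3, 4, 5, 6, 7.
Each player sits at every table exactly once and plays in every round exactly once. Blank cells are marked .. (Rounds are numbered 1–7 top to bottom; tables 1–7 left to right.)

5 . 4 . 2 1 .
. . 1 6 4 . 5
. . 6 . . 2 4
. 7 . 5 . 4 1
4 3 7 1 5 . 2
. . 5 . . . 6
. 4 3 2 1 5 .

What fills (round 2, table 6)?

Round 1, table 2: round 1 has {1, 2, 4, 5} and table 2 has {3, 4, 7}, leaving only 6.
Round 2, table 2: round 2 has {1, 4, 5, 6} and table 2 has {3, 4, 6, 7}, leaving only 2.
Round 4, table 3: round 4 has {1, 4, 5, 7} and table 3 has {1, 3, 4, 5, 6, 7}, leaving only 2.
Round 5, table 6: round 5 has {1, 2, 3, 4, 5, 7} and table 6 has {1, 2, 4, 5}, leaving only 6.
Round 6, table 2: round 6 has {5, 6} and table 2 has {2, 3, 4, 6, 7}, leaving only 1.
Round 3, table 2: round 3 has {2, 4, 6} and table 2 has {1, 2, 3, 4, 6, 7}, leaving only 5.
Round 7, table 7: round 7 has {1, 2, 3, 4, 5} and table 7 has {1, 2, 4, 5, 6}, leaving only 7.
Round 1, table 7: round 1 has {1, 2, 4, 5, 6} and table 7 has {1, 2, 4, 5, 6, 7}, leaving only 3.
Round 1, table 4: round 1 has {1, 2, 3, 4, 5, 6} and table 4 has {1, 2, 5, 6}, leaving only 7.
Round 3, table 4: round 3 has {2, 4, 5, 6} and table 4 has {1, 2, 5, 6, 7}, leaving only 3.
Round 3, table 5: round 3 has {2, 3, 4, 5, 6} and table 5 has {1, 2, 4, 5}, leaving only 7.
Round 3, table 1: round 3 has {2, 3, 4, 5, 6, 7} and table 1 has {4, 5}, leaving only 1.
Round 6, table 4: round 6 has {1, 5, 6} and table 4 has {1, 2, 3, 5, 6, 7}, leaving only 4.
Round 6, table 5: round 6 has {1, 4, 5, 6} and table 5 has {1, 2, 4, 5, 7}, leaving only 3.
Round 4, table 5: round 4 has {1, 2, 4, 5, 7} and table 5 has {1, 2, 3, 4, 5, 7}, leaving only 6.
Round 4, table 1: round 4 has {1, 2, 4, 5, 6, 7} and table 1 has {1, 4, 5}, leaving only 3.
Round 2, table 1: round 2 has {1, 2, 4, 5, 6} and table 1 has {1, 3, 4, 5}, leaving only 7.
Round 2 already has {1, 2, 4, 5, 6, 7} and table 6 already has {1, 2, 4, 5, 6}, so round 2, table 6 must be 3.

3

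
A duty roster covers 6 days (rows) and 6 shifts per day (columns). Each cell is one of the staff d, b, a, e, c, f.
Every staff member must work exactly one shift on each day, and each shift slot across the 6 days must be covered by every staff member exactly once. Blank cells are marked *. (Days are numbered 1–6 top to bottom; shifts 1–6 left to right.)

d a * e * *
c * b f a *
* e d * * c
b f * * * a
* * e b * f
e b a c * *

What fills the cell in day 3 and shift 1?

f

Day 1, shift 6: day 1 has {d, a, e} and shift 6 has {a, c, f}, leaving only b.
Day 2, shift 2: day 2 has {b, a, c, f} and shift 2 has {b, a, e, f}, leaving only d.
Day 2, shift 6: day 2 has {d, b, a, c, f} and shift 6 has {b, a, c, f}, leaving only e.
Day 3, shift 4: day 3 has {d, e, c} and shift 4 has {b, e, c, f}, leaving only a.
Day 3 already has {d, a, e, c} and shift 1 already has {d, b, e, c}, so day 3, shift 1 must be f.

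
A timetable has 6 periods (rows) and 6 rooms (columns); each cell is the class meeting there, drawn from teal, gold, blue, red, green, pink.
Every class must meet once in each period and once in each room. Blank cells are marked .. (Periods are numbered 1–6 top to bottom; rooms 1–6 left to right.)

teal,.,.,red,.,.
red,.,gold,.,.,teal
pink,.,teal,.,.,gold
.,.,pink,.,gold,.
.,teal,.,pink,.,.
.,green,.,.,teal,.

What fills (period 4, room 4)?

teal

Period 4, room 4 is narrowed to {teal, blue, green}.
If it were blue, then period 3, room 4 would be left with no valid symbol.
If it were green, then period 3, room 4 would be left with no valid symbol.
So period 4, room 4 must be teal.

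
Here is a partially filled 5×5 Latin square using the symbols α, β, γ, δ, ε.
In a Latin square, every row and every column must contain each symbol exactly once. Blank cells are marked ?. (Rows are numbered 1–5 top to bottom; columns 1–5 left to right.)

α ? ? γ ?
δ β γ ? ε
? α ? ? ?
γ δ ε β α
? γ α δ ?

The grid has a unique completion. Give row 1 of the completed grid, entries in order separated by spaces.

α ε β γ δ

Row 1, column 2: row 1 has {α, γ} and column 2 has {α, β, γ, δ}, leaving only ε.
Row 2, column 4: row 2 has {β, γ, δ, ε} and column 4 has {β, γ, δ}, leaving only α.
Row 3, column 4: row 3 has {α} and column 4 has {α, β, γ, δ}, leaving only ε.
Row 3, column 1: row 3 has {α, ε} and column 1 has {α, γ, δ}, leaving only β.
Row 3, column 3: row 3 has {α, β, ε} and column 3 has {α, γ, ε}, leaving only δ.
Row 1, column 3: row 1 has {α, γ, ε} and column 3 has {α, γ, δ, ε}, leaving only β.
Row 1, column 5: row 1 has {α, β, γ, ε} and column 5 has {α, ε}, leaving only δ.
So row 1 reads: α ε β γ δ.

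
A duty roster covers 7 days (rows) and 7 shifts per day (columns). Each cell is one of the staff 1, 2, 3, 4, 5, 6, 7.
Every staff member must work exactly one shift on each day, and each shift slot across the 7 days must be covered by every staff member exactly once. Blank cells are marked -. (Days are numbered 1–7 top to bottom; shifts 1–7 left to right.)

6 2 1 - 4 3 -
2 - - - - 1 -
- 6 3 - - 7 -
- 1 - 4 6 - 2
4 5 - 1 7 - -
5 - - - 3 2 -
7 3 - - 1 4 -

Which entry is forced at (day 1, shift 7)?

5

Day 2, shift 5: day 2 has {1, 2} and shift 5 has {1, 3, 4, 6, 7}, leaving only 5.
Day 3, shift 1: day 3 has {3, 6, 7} and shift 1 has {2, 4, 5, 6, 7}, leaving only 1.
Day 3, shift 5: day 3 has {1, 3, 6, 7} and shift 5 has {1, 3, 4, 5, 6, 7}, leaving only 2.
Day 3, shift 4: day 3 has {1, 2, 3, 6, 7} and shift 4 has {1, 4}, leaving only 5.
Day 1, shift 4: day 1 has {1, 2, 3, 4, 6} and shift 4 has {1, 4, 5}, leaving only 7.
Day 1 already has {1, 2, 3, 4, 6, 7} and shift 7 already has {2}, so day 1, shift 7 must be 5.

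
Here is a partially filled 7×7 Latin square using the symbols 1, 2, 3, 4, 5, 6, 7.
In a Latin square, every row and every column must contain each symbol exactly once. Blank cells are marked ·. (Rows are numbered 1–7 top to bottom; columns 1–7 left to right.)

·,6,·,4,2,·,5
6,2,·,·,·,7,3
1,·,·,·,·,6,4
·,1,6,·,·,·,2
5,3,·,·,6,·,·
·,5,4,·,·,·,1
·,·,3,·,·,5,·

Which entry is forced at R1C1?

3

Row 3, column 2: row 3 has {1, 4, 6} and column 2 has {1, 2, 3, 5, 6}, leaving only 7.
Row 5, column 7: row 5 has {3, 5, 6} and column 7 has {1, 2, 3, 4, 5}, leaving only 7.
Row 7, column 2: row 7 has {3, 5} and column 2 has {1, 2, 3, 5, 6, 7}, leaving only 4.
Row 7, column 7: row 7 has {3, 4, 5} and column 7 has {1, 2, 3, 4, 5, 7}, leaving only 6.
Row 1, column 1 is narrowed to {3, 7}.
If it were 7, then row 5, column 3 would be left with no valid symbol.
So row 1, column 1 must be 3.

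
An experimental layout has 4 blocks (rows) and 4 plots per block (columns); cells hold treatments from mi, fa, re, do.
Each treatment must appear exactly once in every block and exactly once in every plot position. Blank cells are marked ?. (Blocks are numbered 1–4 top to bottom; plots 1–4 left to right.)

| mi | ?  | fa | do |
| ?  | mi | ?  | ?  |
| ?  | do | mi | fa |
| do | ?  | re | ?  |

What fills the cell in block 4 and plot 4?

Block 4 already has {re, do} and plot 4 already has {fa, do}, so block 4, plot 4 must be mi.

mi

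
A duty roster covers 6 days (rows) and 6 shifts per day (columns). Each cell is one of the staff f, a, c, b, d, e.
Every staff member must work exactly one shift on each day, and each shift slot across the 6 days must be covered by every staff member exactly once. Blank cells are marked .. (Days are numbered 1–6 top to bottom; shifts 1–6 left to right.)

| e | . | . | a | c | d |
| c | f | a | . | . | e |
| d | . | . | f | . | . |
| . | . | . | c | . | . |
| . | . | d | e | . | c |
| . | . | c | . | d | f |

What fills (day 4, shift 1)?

f

Day 1, shift 2: day 1 has {a, c, d, e} and shift 2 has {f}, leaving only b.
Day 1, shift 3: day 1 has {a, c, b, d, e} and shift 3 has {a, c, d}, leaving only f.
Day 2, shift 5: day 2 has {f, a, c, e} and shift 5 has {c, d}, leaving only b.
Day 2, shift 4: day 2 has {f, a, c, b, e} and shift 4 has {f, a, c, e}, leaving only d.
Day 5, shift 2: day 5 has {c, d, e} and shift 2 has {f, b}, leaving only a.
Day 5, shift 5: day 5 has {a, c, d, e} and shift 5 has {c, b, d}, leaving only f.
Day 5, shift 1: day 5 has {f, a, c, d, e} and shift 1 has {c, d, e}, leaving only b.
Day 6, shift 1: day 6 has {f, c, d} and shift 1 has {c, b, d, e}, leaving only a.
Day 4 already has {c} and shift 1 already has {a, c, b, d, e}, so day 4, shift 1 must be f.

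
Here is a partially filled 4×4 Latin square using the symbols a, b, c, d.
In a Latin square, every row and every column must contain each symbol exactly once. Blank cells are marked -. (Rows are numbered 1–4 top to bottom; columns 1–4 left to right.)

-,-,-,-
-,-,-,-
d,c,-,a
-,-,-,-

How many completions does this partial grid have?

Row 1, column 1: eliminating its row and column leaves {a, b, c}.
Row 1, column 2: eliminating its row and column leaves {a, b, d}.
Row 1, column 3: eliminating its row and column leaves {a, b, c, d}.
Row 1, column 4: eliminating its row and column leaves {b, c, d}.
Row 2, column 1: eliminating its row and column leaves {a, b, c}.
Row 2, column 2: eliminating its row and column leaves {a, b, d}.
Row 2, column 3: eliminating its row and column leaves {a, b, c, d}.
Row 2, column 4: eliminating its row and column leaves {b, c, d}.
Row 3, column 3: eliminating its row and column leaves {b}.
Row 4, column 1: eliminating its row and column leaves {a, b, c}.
Row 4, column 2: eliminating its row and column leaves {a, b, d}.
Row 4, column 3: eliminating its row and column leaves {a, b, c, d}.
Row 4, column 4: eliminating its row and column leaves {b, c, d}.
Enumerating the assignments across these blanks that avoid any row or column repeat gives 24 completions.

24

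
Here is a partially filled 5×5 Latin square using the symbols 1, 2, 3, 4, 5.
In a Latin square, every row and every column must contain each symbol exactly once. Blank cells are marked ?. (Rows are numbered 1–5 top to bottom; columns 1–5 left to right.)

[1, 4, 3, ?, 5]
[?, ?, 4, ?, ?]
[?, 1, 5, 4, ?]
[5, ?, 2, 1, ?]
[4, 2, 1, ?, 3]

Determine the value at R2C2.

Row 1, column 4: row 1 has {1, 3, 4, 5} and column 4 has {1, 4}, leaving only 2.
Row 3, column 5: row 3 has {1, 4, 5} and column 5 has {3, 5}, leaving only 2.
Row 2, column 5: row 2 has {4} and column 5 has {2, 3, 5}, leaving only 1.
Row 3, column 1: row 3 has {1, 2, 4, 5} and column 1 has {1, 4, 5}, leaving only 3.
Row 2, column 1: row 2 has {1, 4} and column 1 has {1, 3, 4, 5}, leaving only 2.
Row 4, column 2: row 4 has {1, 2, 5} and column 2 has {1, 2, 4}, leaving only 3.
Row 2 already has {1, 2, 4} and column 2 already has {1, 2, 3, 4}, so row 2, column 2 must be 5.

5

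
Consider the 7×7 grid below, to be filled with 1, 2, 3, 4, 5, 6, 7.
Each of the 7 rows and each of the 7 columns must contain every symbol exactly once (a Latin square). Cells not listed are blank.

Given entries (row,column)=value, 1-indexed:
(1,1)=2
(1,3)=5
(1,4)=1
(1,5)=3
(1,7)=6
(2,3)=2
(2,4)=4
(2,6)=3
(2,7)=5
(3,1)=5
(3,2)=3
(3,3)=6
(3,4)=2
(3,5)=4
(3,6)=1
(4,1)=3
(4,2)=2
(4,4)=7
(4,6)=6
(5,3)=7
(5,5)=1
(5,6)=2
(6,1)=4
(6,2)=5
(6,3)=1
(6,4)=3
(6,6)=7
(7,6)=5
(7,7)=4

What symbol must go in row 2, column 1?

Row 1, column 6: row 1 has {1, 2, 3, 5, 6} and column 6 has {1, 2, 3, 5, 6, 7}, leaving only 4.
Row 1, column 2: row 1 has {1, 2, 3, 4, 5, 6} and column 2 has {2, 3, 5}, leaving only 7.
Row 3, column 7: row 3 has {1, 2, 3, 4, 5, 6} and column 7 has {4, 5, 6}, leaving only 7.
Row 4, column 3: row 4 has {2, 3, 6, 7} and column 3 has {1, 2, 5, 6, 7}, leaving only 4.
Row 4, column 5: row 4 has {2, 3, 4, 6, 7} and column 5 has {1, 3, 4}, leaving only 5.
Row 4, column 7: row 4 has {2, 3, 4, 5, 6, 7} and column 7 has {4, 5, 6, 7}, leaving only 1.
Row 5, column 1: row 5 has {1, 2, 7} and column 1 has {2, 3, 4, 5}, leaving only 6.
Row 5, column 2: row 5 has {1, 2, 6, 7} and column 2 has {2, 3, 5, 7}, leaving only 4.
Row 5, column 4: row 5 has {1, 2, 4, 6, 7} and column 4 has {1, 2, 3, 4, 7}, leaving only 5.
Row 5, column 7: row 5 has {1, 2, 4, 5, 6, 7} and column 7 has {1, 4, 5, 6, 7}, leaving only 3.
Row 6, column 7: row 6 has {1, 3, 4, 5, 7} and column 7 has {1, 3, 4, 5, 6, 7}, leaving only 2.
Row 6, column 5: row 6 has {1, 2, 3, 4, 5, 7} and column 5 has {1, 3, 4, 5}, leaving only 6.
Row 2, column 5: row 2 has {2, 3, 4, 5} and column 5 has {1, 3, 4, 5, 6}, leaving only 7.
Row 2 already has {2, 3, 4, 5, 7} and column 1 already has {2, 3, 4, 5, 6}, so row 2, column 1 must be 1.

1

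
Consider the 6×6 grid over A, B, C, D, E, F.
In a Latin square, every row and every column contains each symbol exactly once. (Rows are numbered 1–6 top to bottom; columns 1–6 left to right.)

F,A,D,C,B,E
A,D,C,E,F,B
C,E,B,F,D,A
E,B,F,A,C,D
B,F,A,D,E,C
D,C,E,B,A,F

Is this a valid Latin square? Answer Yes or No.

Each row is a permutation of the 6 symbols, and so is each column.

Yes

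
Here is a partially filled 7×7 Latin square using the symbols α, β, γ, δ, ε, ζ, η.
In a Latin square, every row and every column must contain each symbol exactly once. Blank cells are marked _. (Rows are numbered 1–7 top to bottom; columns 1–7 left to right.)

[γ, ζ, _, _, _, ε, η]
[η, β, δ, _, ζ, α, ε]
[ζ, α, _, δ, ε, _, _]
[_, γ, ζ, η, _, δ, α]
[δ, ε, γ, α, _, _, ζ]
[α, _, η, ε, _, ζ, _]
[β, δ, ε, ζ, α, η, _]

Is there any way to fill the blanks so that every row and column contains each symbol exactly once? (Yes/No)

Row 6, column 2: row 6 together with column 2 already contain {α, β, γ, δ, ε, ζ, η} — every symbol — so nothing can go there. The grid has no valid completion.

No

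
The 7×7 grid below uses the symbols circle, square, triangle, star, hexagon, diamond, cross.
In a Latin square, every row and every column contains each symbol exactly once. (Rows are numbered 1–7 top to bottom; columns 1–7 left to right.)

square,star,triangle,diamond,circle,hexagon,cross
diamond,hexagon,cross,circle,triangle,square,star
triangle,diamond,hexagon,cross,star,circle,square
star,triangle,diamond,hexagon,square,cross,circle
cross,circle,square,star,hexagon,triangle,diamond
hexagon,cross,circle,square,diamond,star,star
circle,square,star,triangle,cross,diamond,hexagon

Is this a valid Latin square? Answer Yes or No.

No

Row 6 contains star twice (at columns 6 and 7), so it is not a permutation.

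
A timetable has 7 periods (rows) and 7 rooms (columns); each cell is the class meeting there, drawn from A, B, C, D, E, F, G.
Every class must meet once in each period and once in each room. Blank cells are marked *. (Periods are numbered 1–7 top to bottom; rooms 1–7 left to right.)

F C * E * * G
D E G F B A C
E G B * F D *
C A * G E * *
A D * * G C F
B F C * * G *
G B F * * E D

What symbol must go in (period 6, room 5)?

Period 1, room 6: period 1 has {C, E, F, G} and room 6 has {A, C, D, E, G}, leaving only B.
Period 3, room 7: period 3 has {B, D, E, F, G} and room 7 has {C, D, F, G}, leaving only A.
Period 3, room 4: period 3 has {A, B, D, E, F, G} and room 4 has {E, F, G}, leaving only C.
Period 4, room 3: period 4 has {A, C, E, G} and room 3 has {B, C, F, G}, leaving only D.
Period 1, room 3: period 1 has {B, C, E, F, G} and room 3 has {B, C, D, F, G}, leaving only A.
Period 1, room 5: period 1 has {A, B, C, E, F, G} and room 5 has {B, E, F, G}, leaving only D.
Period 6 already has {B, C, F, G} and room 5 already has {B, D, E, F, G}, so period 6, room 5 must be A.

A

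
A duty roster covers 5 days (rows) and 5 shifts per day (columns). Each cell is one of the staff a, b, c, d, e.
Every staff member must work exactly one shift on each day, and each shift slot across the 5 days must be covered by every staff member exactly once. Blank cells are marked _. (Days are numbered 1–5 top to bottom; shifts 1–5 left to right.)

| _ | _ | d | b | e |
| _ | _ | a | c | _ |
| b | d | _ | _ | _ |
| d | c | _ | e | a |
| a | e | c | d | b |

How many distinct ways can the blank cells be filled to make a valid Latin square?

1

Day 1, shift 1: eliminating its day and shift leaves {c}.
Day 1, shift 2: eliminating its day and shift leaves {a}.
Day 2, shift 1: eliminating its day and shift leaves {e}.
Day 2, shift 2: eliminating its day and shift leaves {b}.
Day 2, shift 5: eliminating its day and shift leaves {d}.
Day 3, shift 3: eliminating its day and shift leaves {e}.
Day 3, shift 4: eliminating its day and shift leaves {a}.
Day 3, shift 5: eliminating its day and shift leaves {c}.
Day 4, shift 3: eliminating its day and shift leaves {b}.
Only one assignment across all blanks avoids any day or shift repeat, giving 1 completion.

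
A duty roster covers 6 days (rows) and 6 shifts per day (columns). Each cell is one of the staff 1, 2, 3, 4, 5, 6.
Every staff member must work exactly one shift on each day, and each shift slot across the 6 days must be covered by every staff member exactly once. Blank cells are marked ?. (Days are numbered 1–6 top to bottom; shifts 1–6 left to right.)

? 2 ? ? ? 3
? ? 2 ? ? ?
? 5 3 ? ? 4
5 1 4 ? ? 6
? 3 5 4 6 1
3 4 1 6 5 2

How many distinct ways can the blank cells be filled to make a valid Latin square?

Day 1, shift 1: eliminating its day and shift leaves {1, 4, 6}.
Day 1, shift 3: eliminating its day and shift leaves {6}.
Day 1, shift 4: eliminating its day and shift leaves {1, 5}.
Day 1, shift 5: eliminating its day and shift leaves {1, 4}.
Day 2, shift 1: eliminating its day and shift leaves {1, 4, 6}.
Day 2, shift 2: eliminating its day and shift leaves {6}.
Day 2, shift 4: eliminating its day and shift leaves {1, 3, 5}.
Day 2, shift 5: eliminating its day and shift leaves {1, 3, 4}.
Day 2, shift 6: eliminating its day and shift leaves {5}.
Day 3, shift 1: eliminating its day and shift leaves {1, 2, 6}.
Day 3, shift 4: eliminating its day and shift leaves {1, 2}.
Day 3, shift 5: eliminating its day and shift leaves {1, 2}.
Day 4, shift 4: eliminating its day and shift leaves {2, 3}.
Day 4, shift 5: eliminating its day and shift leaves {2, 3}.
Day 5, shift 1: eliminating its day and shift leaves {2}.
Enumerating the assignments across these blanks that avoid any day or shift repeat gives 3 completions.

3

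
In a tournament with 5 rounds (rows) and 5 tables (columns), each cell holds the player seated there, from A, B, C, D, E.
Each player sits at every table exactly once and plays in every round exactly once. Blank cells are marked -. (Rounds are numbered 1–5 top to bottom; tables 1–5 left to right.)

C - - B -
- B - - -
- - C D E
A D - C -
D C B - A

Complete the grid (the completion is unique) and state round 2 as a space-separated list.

Round 2, table 1: round 2 has {B} and table 1 has {A, C, D}, leaving only E.
Round 2, table 4: round 2 has {B, E} and table 4 has {B, C, D}, leaving only A.
Round 2, table 3: round 2 has {A, B, E} and table 3 has {B, C}, leaving only D.
Round 2, table 5: round 2 has {A, B, D, E} and table 5 has {A, E}, leaving only C.
So round 2 reads: E B D A C.

E B D A C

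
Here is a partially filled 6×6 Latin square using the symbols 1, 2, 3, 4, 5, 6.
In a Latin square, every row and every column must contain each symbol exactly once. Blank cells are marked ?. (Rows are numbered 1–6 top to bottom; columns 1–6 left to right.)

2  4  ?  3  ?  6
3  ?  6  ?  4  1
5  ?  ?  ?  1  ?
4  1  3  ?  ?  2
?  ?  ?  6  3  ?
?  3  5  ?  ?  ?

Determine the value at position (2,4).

Row 1, column 3: row 1 has {2, 3, 4, 6} and column 3 has {3, 5, 6}, leaving only 1.
Row 1, column 5: row 1 has {1, 2, 3, 4, 6} and column 5 has {1, 3, 4}, leaving only 5.
Row 4, column 4: row 4 has {1, 2, 3, 4} and column 4 has {3, 6}, leaving only 5.
Row 2 already has {1, 3, 4, 6} and column 4 already has {3, 5, 6}, so row 2, column 4 must be 2.

2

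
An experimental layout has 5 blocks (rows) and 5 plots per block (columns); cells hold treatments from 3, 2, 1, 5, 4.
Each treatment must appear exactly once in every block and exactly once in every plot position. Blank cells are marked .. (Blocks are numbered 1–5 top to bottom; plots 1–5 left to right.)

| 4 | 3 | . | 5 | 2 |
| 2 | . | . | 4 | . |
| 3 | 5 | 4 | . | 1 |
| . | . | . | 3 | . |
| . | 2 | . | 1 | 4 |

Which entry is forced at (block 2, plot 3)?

Block 1, plot 3: block 1 has {3, 2, 5, 4} and plot 3 has {4}, leaving only 1.
Block 2, plot 2: block 2 has {2, 4} and plot 2 has {3, 2, 5}, leaving only 1.
Block 3, plot 4: block 3 has {3, 1, 5, 4} and plot 4 has {3, 1, 5, 4}, leaving only 2.
Block 4, plot 2: block 4 has {3} and plot 2 has {3, 2, 1, 5}, leaving only 4.
Block 4, plot 5: block 4 has {3, 4} and plot 5 has {2, 1, 4}, leaving only 5.
Block 2, plot 5: block 2 has {2, 1, 4} and plot 5 has {2, 1, 5, 4}, leaving only 3.
Block 2 already has {3, 2, 1, 4} and plot 3 already has {1, 4}, so block 2, plot 3 must be 5.

5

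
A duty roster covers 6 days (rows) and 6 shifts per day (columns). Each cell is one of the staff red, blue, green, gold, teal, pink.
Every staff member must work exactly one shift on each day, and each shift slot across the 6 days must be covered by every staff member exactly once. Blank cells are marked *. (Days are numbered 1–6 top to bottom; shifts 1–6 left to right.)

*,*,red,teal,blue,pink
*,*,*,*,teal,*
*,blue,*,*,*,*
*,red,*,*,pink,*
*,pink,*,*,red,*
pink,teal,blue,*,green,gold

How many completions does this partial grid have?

Day 1, shift 1: eliminating its day and shift leaves {green, gold}.
Day 1, shift 2: eliminating its day and shift leaves {green, gold}.
Day 2, shift 1: eliminating its day and shift leaves {red, blue, green, gold}.
Day 2, shift 2: eliminating its day and shift leaves {green, gold}.
Day 2, shift 3: eliminating its day and shift leaves {green, gold, pink}.
Day 2, shift 4: eliminating its day and shift leaves {red, blue, green, gold, pink}.
Day 2, shift 6: eliminating its day and shift leaves {red, blue, green}.
Day 3, shift 1: eliminating its day and shift leaves {red, green, gold, teal}.
Day 3, shift 3: eliminating its day and shift leaves {green, gold, teal, pink}.
Day 3, shift 4: eliminating its day and shift leaves {red, green, gold, pink}.
Day 3, shift 5: eliminating its day and shift leaves {gold}.
Day 3, shift 6: eliminating its day and shift leaves {red, green, teal}.
Day 4, shift 1: eliminating its day and shift leaves {blue, green, gold, teal}.
Day 4, shift 3: eliminating its day and shift leaves {green, gold, teal}.
Day 4, shift 4: eliminating its day and shift leaves {blue, green, gold}.
Day 4, shift 6: eliminating its day and shift leaves {blue, green, teal}.
Day 5, shift 1: eliminating its day and shift leaves {blue, green, gold, teal}.
Day 5, shift 3: eliminating its day and shift leaves {green, gold, teal}.
Day 5, shift 4: eliminating its day and shift leaves {blue, green, gold}.
Day 5, shift 6: eliminating its day and shift leaves {blue, green, teal}.
Day 6, shift 4: eliminating its day and shift leaves {red}.
Enumerating the assignments across these blanks that avoid any day or shift repeat gives 44 completions.

44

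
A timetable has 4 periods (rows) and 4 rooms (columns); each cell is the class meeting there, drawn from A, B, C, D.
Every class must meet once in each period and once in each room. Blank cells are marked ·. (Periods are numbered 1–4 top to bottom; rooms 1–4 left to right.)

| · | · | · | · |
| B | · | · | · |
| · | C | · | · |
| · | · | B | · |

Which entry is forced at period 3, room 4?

Period 3, room 4 is narrowed to {A, B, D}.
If it were A, then period 3, room 3 would be left with no valid symbol.
If it were D, then period 3, room 3 would be left with no valid symbol.
So period 3, room 4 must be B.

B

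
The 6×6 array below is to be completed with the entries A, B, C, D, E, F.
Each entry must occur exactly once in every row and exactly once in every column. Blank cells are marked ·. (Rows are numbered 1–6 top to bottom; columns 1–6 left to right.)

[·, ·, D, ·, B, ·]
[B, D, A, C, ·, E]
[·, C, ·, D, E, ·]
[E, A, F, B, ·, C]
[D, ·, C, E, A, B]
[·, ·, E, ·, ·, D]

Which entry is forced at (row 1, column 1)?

C

Row 2, column 5: row 2 has {A, B, C, D, E} and column 5 has {A, B, E}, leaving only F.
Row 3, column 3: row 3 has {C, D, E} and column 3 has {A, C, D, E, F}, leaving only B.
Row 4, column 5: row 4 has {A, B, C, E, F} and column 5 has {A, B, E, F}, leaving only D.
Row 5, column 2: row 5 has {A, B, C, D, E} and column 2 has {A, C, D}, leaving only F.
Row 1, column 2: row 1 has {B, D} and column 2 has {A, C, D, F}, leaving only E.
Row 6, column 2: row 6 has {D, E} and column 2 has {A, C, D, E, F}, leaving only B.
Row 6, column 5: row 6 has {B, D, E} and column 5 has {A, B, D, E, F}, leaving only C.
Row 1, column 1 is narrowed to {A, C, F}.
If it were A, then row 1, column 6 would be left with no valid symbol.
If it were F, then row 1, column 6 would be left with no valid symbol.
So row 1, column 1 must be C.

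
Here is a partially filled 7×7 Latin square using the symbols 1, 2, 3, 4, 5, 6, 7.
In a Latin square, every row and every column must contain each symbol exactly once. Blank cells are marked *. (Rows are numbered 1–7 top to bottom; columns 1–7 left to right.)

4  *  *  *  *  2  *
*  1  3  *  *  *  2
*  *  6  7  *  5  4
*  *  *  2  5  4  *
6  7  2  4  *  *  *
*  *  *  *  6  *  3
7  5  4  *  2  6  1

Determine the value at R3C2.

Row 2, column 1: row 2 has {1, 2, 3} and column 1 has {4, 6, 7}, leaving only 5.
Row 2, column 4: row 2 has {1, 2, 3, 5} and column 4 has {2, 4, 7}, leaving only 6.
Row 2, column 6: row 2 has {1, 2, 3, 5, 6} and column 6 has {2, 4, 5, 6}, leaving only 7.
Row 2, column 5: row 2 has {1, 2, 3, 5, 6, 7} and column 5 has {2, 5, 6}, leaving only 4.
Row 5, column 7: row 5 has {2, 4, 6, 7} and column 7 has {1, 2, 3, 4}, leaving only 5.
Row 6, column 6: row 6 has {3, 6} and column 6 has {2, 4, 5, 6, 7}, leaving only 1.
Row 5, column 6: row 5 has {2, 4, 5, 6, 7} and column 6 has {1, 2, 4, 5, 6, 7}, leaving only 3.
Row 5, column 5: row 5 has {2, 3, 4, 5, 6, 7} and column 5 has {2, 4, 5, 6}, leaving only 1.
Row 3, column 5: row 3 has {4, 5, 6, 7} and column 5 has {1, 2, 4, 5, 6}, leaving only 3.
Row 3 already has {3, 4, 5, 6, 7} and column 2 already has {1, 5, 7}, so row 3, column 2 must be 2.

2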